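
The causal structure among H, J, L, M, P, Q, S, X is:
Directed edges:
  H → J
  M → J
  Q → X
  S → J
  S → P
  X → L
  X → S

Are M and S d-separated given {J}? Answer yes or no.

No — M and S are d-connected given {J}.

Bayes-Ball from M | {J} reaches {H,L,P,Q,S,X}.
S ∈ reach(M|{J}) ⇒ M ⊥̸ S | {J}.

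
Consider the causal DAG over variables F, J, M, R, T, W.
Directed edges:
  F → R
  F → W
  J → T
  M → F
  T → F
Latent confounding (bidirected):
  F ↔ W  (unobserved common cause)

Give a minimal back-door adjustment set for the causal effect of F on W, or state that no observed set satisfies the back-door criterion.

desc(F)\{F}={R,W}; candidates ⊆ {J,M,T}.
F↔W: latent back-door arc(s) into F.
size 0: {}; under {} F still reaches {J,M,T,W} ∋ W.
size 1: {J}, {M}, {T}; under {J} F still reaches {M,T,W} ∋ W.
size 2: {J,M}, {J,T}, {M,T}; under {J,M} F still reaches {T,W} ∋ W.
F↔W cannot be blocked by any observed set — no back-door set.

F→W: no observed back-door set.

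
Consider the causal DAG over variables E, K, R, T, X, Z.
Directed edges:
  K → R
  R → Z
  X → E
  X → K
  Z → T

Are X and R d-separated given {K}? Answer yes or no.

Bayes-Ball from X | {K} reaches {E}.
R ∉ reach(X|{K}) ⇒ X ⊥ R | {K}.

Yes — X ⊥ R | {K}.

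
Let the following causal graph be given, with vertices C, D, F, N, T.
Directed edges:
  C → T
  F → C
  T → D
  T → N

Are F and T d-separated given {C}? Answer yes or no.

Yes — F ⊥ T | {C}.

Bayes-Ball from F | {C} reaches ∅.
T ∉ reach(F|{C}) ⇒ F ⊥ T | {C}.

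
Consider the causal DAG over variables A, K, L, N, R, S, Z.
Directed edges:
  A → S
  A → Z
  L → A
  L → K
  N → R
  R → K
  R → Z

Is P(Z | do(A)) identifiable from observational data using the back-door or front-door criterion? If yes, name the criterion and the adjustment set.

desc(A)\{A}={S,Z}; candidates ⊆ {K,L,N,R}.
∅: A⊥Z given ∅ in G with A→· removed — back-door holds.
P(Z|do(A)) = P(Z|A) — no adjustment needed.

P(Z|do(A)): backdoor, adjust for ∅.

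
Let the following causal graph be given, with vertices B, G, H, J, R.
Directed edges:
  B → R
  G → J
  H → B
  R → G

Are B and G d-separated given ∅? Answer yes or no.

Bayes-Ball from B | ∅ reaches {G,H,J,R}.
G ∈ reach(B|∅) ⇒ B ⊥̸ G | ∅.

No — B and G are d-connected given ∅.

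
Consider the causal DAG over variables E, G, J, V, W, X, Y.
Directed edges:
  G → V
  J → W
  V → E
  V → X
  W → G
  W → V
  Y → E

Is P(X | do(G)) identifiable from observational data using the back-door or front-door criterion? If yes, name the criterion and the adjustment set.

desc(G)\{G}={E,V,X}; candidates ⊆ {J,W,Y}.
size 0: {}; under {} G still reaches {E,J,V,W,X} ∋ X.
{W}: G⊥X given {W} in G with G→· removed — back-door holds.
P(X|do(G)) = Σ_{W} P(X|G,W)·P(W).

P(X|do(G)): backdoor, adjust for {W}.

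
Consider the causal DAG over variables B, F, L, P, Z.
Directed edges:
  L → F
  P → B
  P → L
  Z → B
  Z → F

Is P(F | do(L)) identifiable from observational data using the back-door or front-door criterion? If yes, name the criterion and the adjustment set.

P(F|do(L)): backdoor, adjust for ∅.

desc(L)\{L}={F}; candidates ⊆ {B,P,Z}.
∅: L⊥F given ∅ in G with L→· removed — back-door holds.
P(F|do(L)) = P(F|L) — no adjustment needed.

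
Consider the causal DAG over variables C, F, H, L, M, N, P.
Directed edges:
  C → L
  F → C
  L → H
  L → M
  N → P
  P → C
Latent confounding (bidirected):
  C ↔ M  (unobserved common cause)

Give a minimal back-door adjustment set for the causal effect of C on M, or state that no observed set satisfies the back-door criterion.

desc(C)\{C}={H,L,M}; candidates ⊆ {F,N,P}.
C↔M: latent back-door arc(s) into C.
size 0: {}; under {} C still reaches {F,M,N,P} ∋ M.
size 1: {F}, {N}, {P}; under {F} C still reaches {M,N,P} ∋ M.
size 2: {F,N}, {F,P}, {N,P}; under {F,N} C still reaches {M,P} ∋ M.
C↔M cannot be blocked by any observed set — no back-door set.

C→M: no observed back-door set.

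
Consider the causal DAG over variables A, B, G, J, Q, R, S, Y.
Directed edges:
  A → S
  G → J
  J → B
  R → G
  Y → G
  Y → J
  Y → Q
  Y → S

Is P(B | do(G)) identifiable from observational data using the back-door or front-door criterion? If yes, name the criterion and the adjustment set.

desc(G)\{G}={B,J}; candidates ⊆ {A,Q,R,S,Y}.
size 0: {}; under {} G still reaches {B,J,Q,R,S,Y} ∋ B.
{Y}: G⊥B given {Y} in G with G→· removed — back-door holds.
P(B|do(G)) = Σ_{Y} P(B|G,Y)·P(Y).

P(B|do(G)): backdoor, adjust for {Y}.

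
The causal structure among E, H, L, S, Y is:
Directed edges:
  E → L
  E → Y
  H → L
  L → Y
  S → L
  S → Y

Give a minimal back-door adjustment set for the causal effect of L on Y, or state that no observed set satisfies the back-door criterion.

L→Y: minimal back-door set {E, S}.

desc(L)\{L}={Y}; candidates ⊆ {E,H,S}.
size 0: {}; under {} L still reaches {E,H,S,Y} ∋ Y.
size 1: {E}, {H}, {S}; under {E} L still reaches {H,S,Y} ∋ Y.
{E,S}: L⊥Y given {E,S} in G with L→· removed — back-door holds.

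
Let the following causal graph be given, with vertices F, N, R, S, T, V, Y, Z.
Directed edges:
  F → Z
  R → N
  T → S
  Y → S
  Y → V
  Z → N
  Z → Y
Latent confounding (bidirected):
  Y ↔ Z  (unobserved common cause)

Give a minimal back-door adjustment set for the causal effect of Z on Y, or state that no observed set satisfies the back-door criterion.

desc(Z)\{Z}={N,S,V,Y}; candidates ⊆ {F,R,T}.
Z↔Y: latent back-door arc(s) into Z.
size 0: {}; under {} Z still reaches {F,S,V,Y} ∋ Y.
size 1: {F}, {R}, {T}; under {F} Z still reaches {S,V,Y} ∋ Y.
size 2: {F,R}, {F,T}, {R,T}; under {F,R} Z still reaches {S,V,Y} ∋ Y.
Z↔Y cannot be blocked by any observed set — no back-door set.

Z→Y: no observed back-door set.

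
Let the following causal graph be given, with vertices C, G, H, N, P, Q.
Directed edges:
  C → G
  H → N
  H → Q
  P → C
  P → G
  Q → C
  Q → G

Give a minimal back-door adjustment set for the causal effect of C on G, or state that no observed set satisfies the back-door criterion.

desc(C)\{C}={G}; candidates ⊆ {H,N,P,Q}.
size 0: {}; under {} C still reaches {G,H,N,P,Q} ∋ G.
size 1: {H}, {N}, {P} …(+1); under {H} C still reaches {G,P,Q} ∋ G.
{P,Q}: C⊥G given {P,Q} in G with C→· removed — back-door holds.

C→G: minimal back-door set {P, Q}.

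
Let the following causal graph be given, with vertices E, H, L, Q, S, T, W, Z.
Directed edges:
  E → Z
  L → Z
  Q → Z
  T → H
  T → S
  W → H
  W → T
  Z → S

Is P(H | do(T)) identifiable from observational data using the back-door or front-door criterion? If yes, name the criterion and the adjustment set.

desc(T)\{T}={H,S}; candidates ⊆ {E,L,Q,W,Z}.
size 0: {}; under {} T still reaches {H,W} ∋ H.
{W}: T⊥H given {W} in G with T→· removed — back-door holds.
P(H|do(T)) = Σ_{W} P(H|T,W)·P(W).

P(H|do(T)): backdoor, adjust for {W}.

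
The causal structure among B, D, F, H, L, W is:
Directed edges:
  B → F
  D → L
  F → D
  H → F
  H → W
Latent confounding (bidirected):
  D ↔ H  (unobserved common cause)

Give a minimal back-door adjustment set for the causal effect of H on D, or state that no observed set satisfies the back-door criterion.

H→D: no observed back-door set.

desc(H)\{H}={D,F,L,W}; candidates ⊆ {B}.
H↔D: latent back-door arc(s) into H.
size 0: {}; under {} H still reaches {D,L} ∋ D.
size 1: {B}; under {B} H still reaches {D,L} ∋ D.
H↔D cannot be blocked by any observed set — no back-door set.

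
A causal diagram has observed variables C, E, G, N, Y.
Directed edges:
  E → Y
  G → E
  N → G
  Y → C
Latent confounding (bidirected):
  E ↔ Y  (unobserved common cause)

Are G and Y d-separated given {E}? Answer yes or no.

No — G and Y are d-connected given {E}.

Bayes-Ball from G | {E} reaches {C,N,Y}.
Y ∈ reach(G|{E}) ⇒ G ⊥̸ Y | {E}.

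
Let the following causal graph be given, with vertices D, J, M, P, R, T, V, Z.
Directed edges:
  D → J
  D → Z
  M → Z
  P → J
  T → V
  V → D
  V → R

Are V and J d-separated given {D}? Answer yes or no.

Yes — V ⊥ J | {D}.

Bayes-Ball from V | {D} reaches {R,T}.
J ∉ reach(V|{D}) ⇒ V ⊥ J | {D}.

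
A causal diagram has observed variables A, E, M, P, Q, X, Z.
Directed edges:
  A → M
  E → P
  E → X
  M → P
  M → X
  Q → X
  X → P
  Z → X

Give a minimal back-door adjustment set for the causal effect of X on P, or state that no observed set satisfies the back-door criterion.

X→P: minimal back-door set {E, M}.

desc(X)\{X}={P}; candidates ⊆ {A,E,M,Q,Z}.
size 0: {}; under {} X still reaches {A,E,M,P,Q,Z} ∋ P.
size 1: {A}, {E}, {M} …(+2); under {A} X still reaches {E,M,P,Q,Z} ∋ P.
{E,M}: X⊥P given {E,M} in G with X→· removed — back-door holds.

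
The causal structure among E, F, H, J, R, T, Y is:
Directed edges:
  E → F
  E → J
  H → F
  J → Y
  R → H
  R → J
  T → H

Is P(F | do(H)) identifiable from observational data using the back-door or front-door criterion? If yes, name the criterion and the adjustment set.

desc(H)\{H}={F}; candidates ⊆ {E,J,R,T,Y}.
∅: H⊥F given ∅ in G with H→· removed — back-door holds.
P(F|do(H)) = P(F|H) — no adjustment needed.

P(F|do(H)): backdoor, adjust for ∅.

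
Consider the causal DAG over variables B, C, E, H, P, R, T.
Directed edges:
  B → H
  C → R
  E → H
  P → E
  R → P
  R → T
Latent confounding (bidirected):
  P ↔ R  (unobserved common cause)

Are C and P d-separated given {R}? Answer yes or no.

No — C and P are d-connected given {R}.

Bayes-Ball from C | {R} reaches {E,H,P}.
P ∈ reach(C|{R}) ⇒ C ⊥̸ P | {R}.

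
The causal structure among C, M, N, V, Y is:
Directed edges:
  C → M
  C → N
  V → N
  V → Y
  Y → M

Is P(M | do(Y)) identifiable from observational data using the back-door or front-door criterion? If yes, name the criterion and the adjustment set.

desc(Y)\{Y}={M}; candidates ⊆ {C,N,V}.
∅: Y⊥M given ∅ in G with Y→· removed — back-door holds.
P(M|do(Y)) = P(M|Y) — no adjustment needed.

P(M|do(Y)): backdoor, adjust for ∅.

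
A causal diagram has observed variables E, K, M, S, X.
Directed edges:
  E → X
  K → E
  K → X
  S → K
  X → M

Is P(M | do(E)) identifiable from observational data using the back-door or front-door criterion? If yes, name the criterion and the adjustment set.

desc(E)\{E}={M,X}; candidates ⊆ {K,S}.
size 0: {}; under {} E still reaches {K,M,S,X} ∋ M.
{K}: E⊥M given {K} in G with E→· removed — back-door holds.
P(M|do(E)) = Σ_{K} P(M|E,K)·P(K).

P(M|do(E)): backdoor, adjust for {K}.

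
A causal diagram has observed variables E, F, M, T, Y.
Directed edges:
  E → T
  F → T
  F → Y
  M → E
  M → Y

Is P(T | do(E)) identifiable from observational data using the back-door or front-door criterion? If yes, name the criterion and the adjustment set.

P(T|do(E)): backdoor, adjust for ∅.

desc(E)\{E}={T}; candidates ⊆ {F,M,Y}.
∅: E⊥T given ∅ in G with E→· removed — back-door holds.
P(T|do(E)) = P(T|E) — no adjustment needed.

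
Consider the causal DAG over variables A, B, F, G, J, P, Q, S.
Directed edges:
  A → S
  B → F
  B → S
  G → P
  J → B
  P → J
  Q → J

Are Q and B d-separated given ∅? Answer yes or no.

Bayes-Ball from Q | ∅ reaches {B,F,J,S}.
B ∈ reach(Q|∅) ⇒ Q ⊥̸ B | ∅.

No — Q and B are d-connected given ∅.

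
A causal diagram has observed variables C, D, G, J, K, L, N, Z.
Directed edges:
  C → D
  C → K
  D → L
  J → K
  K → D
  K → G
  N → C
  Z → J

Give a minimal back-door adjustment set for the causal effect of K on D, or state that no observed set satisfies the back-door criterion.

K→D: minimal back-door set {C}.

desc(K)\{K}={D,G,L}; candidates ⊆ {C,J,N,Z}.
size 0: {}; under {} K still reaches {C,D,J,L,N,Z} ∋ D.
{C}: K⊥D given {C} in G with K→· removed — back-door holds.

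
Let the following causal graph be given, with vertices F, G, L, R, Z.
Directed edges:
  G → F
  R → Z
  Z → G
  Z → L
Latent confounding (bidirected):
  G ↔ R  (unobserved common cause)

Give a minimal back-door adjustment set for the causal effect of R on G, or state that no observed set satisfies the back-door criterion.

R→G: no observed back-door set.

desc(R)\{R}={F,G,L,Z}; candidates ⊆ {—}.
R↔G: latent back-door arc(s) into R.
size 0: {}; under {} R still reaches {F,G} ∋ G.
R↔G cannot be blocked by any observed set — no back-door set.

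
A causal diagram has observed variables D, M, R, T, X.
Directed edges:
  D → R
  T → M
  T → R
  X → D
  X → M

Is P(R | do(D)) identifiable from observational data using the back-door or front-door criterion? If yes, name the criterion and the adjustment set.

P(R|do(D)): backdoor, adjust for ∅.

desc(D)\{D}={R}; candidates ⊆ {M,T,X}.
∅: D⊥R given ∅ in G with D→· removed — back-door holds.
P(R|do(D)) = P(R|D) — no adjustment needed.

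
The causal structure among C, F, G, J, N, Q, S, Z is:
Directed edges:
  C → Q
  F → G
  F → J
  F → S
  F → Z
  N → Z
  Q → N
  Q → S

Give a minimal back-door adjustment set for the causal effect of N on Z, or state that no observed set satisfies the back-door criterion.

N→Z: minimal back-door set ∅.

desc(N)\{N}={Z}; candidates ⊆ {C,F,G,J,Q,S}.
∅: N⊥Z given ∅ in G with N→· removed — back-door holds.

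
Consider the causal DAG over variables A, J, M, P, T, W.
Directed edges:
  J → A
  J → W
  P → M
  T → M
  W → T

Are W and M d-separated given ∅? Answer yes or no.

Bayes-Ball from W | ∅ reaches {A,J,M,T}.
M ∈ reach(W|∅) ⇒ W ⊥̸ M | ∅.

No — W and M are d-connected given ∅.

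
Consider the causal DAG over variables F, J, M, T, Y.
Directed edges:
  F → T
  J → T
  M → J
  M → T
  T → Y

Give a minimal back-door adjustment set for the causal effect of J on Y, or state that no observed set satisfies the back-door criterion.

J→Y: minimal back-door set {M}.

desc(J)\{J}={T,Y}; candidates ⊆ {F,M}.
size 0: {}; under {} J still reaches {M,T,Y} ∋ Y.
{M}: J⊥Y given {M} in G with J→· removed — back-door holds.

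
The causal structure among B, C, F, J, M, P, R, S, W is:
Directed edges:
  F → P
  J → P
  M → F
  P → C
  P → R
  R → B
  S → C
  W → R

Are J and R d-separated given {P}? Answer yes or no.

Bayes-Ball from J | {P} reaches {F,M}.
R ∉ reach(J|{P}) ⇒ J ⊥ R | {P}.

Yes — J ⊥ R | {P}.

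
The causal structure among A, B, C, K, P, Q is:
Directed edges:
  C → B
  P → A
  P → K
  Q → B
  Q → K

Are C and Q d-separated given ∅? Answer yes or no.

Yes — C ⊥ Q | ∅.

Bayes-Ball from C | ∅ reaches {B}.
Q ∉ reach(C|∅) ⇒ C ⊥ Q | ∅.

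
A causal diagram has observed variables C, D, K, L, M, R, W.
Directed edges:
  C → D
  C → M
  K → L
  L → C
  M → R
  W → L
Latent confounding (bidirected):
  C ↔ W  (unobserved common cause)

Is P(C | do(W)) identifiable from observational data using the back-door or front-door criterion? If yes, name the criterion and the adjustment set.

desc(W)\{W}={C,D,L,M,R}; candidates ⊆ {K}.
W↔C: latent back-door arc(s) into W.
size 0: {}; under {} W still reaches {C,D,M,R} ∋ C.
size 1: {K}; under {K} W still reaches {C,D,M,R} ∋ C.
W↔C cannot be blocked by any observed set — no back-door set.
{L}: (i) intercepts every directed W→C path; (ii) no back-door W→{L}; (iii) {W} blocks every back-door {L}→C. Front-door holds.
P(C|do(W)) = Σ_{L} P(L|W) Σ_{W'} P(C|L,W')P(W').

P(C|do(W)): frontdoor, adjust for {L}.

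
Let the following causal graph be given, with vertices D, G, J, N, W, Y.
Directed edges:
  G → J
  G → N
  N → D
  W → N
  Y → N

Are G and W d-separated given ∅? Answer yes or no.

Bayes-Ball from G | ∅ reaches {D,J,N}.
W ∉ reach(G|∅) ⇒ G ⊥ W | ∅.

Yes — G ⊥ W | ∅.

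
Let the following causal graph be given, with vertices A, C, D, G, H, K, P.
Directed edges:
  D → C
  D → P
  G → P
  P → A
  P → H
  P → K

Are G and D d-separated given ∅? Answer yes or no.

Yes — G ⊥ D | ∅.

Bayes-Ball from G | ∅ reaches {A,H,K,P}.
D ∉ reach(G|∅) ⇒ G ⊥ D | ∅.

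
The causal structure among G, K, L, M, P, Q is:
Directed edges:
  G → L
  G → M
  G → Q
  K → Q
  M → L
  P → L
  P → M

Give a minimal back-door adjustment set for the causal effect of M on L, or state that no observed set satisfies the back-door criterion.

desc(M)\{M}={L}; candidates ⊆ {G,K,P,Q}.
size 0: {}; under {} M still reaches {G,L,P,Q} ∋ L.
size 1: {G}, {K}, {P} …(+1); under {G} M still reaches {L,P} ∋ L.
{G,P}: M⊥L given {G,P} in G with M→· removed — back-door holds.

M→L: minimal back-door set {G, P}.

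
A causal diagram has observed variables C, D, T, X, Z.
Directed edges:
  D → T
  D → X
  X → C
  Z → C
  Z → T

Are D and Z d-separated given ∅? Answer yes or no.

Yes — D ⊥ Z | ∅.

Bayes-Ball from D | ∅ reaches {C,T,X}.
Z ∉ reach(D|∅) ⇒ D ⊥ Z | ∅.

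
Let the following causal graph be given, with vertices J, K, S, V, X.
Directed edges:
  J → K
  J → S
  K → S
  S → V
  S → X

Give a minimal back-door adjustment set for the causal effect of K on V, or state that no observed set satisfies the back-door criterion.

desc(K)\{K}={S,V,X}; candidates ⊆ {J}.
size 0: {}; under {} K still reaches {J,S,V,X} ∋ V.
{J}: K⊥V given {J} in G with K→· removed — back-door holds.

K→V: minimal back-door set {J}.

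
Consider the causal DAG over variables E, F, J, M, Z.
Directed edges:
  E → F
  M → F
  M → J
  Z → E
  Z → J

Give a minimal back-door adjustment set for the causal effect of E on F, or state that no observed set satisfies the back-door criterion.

E→F: minimal back-door set ∅.

desc(E)\{E}={F}; candidates ⊆ {J,M,Z}.
∅: E⊥F given ∅ in G with E→· removed — back-door holds.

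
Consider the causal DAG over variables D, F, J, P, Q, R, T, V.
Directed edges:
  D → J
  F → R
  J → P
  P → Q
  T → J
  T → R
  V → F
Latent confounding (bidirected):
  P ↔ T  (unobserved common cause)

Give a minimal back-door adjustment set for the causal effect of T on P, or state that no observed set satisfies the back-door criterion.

T→P: no observed back-door set.

desc(T)\{T}={J,P,Q,R}; candidates ⊆ {D,F,V}.
T↔P: latent back-door arc(s) into T.
size 0: {}; under {} T still reaches {P,Q} ∋ P.
size 1: {D}, {F}, {V}; under {D} T still reaches {P,Q} ∋ P.
size 2: {D,F}, {D,V}, {F,V}; under {D,F} T still reaches {P,Q} ∋ P.
T↔P cannot be blocked by any observed set — no back-door set.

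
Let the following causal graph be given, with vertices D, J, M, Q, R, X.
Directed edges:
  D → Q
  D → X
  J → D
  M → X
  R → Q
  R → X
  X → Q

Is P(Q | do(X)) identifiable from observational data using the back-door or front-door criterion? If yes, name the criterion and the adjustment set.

P(Q|do(X)): backdoor, adjust for {D, R}.

desc(X)\{X}={Q}; candidates ⊆ {D,J,M,R}.
size 0: {}; under {} X still reaches {D,J,M,Q,R} ∋ Q.
size 1: {D}, {J}, {M} …(+1); under {D} X still reaches {M,Q,R} ∋ Q.
{D,R}: X⊥Q given {D,R} in G with X→· removed — back-door holds.
P(Q|do(X)) = Σ_{D,R} P(Q|X,D,R)·P(D,R).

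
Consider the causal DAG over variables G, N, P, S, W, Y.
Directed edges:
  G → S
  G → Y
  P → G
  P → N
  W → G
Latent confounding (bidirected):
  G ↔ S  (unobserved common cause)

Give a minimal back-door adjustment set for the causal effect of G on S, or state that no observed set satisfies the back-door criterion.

G→S: no observed back-door set.

desc(G)\{G}={S,Y}; candidates ⊆ {N,P,W}.
G↔S: latent back-door arc(s) into G.
size 0: {}; under {} G still reaches {N,P,S,W} ∋ S.
size 1: {N}, {P}, {W}; under {N} G still reaches {P,S,W} ∋ S.
size 2: {N,P}, {N,W}, {P,W}; under {N,P} G still reaches {S,W} ∋ S.
G↔S cannot be blocked by any observed set — no back-door set.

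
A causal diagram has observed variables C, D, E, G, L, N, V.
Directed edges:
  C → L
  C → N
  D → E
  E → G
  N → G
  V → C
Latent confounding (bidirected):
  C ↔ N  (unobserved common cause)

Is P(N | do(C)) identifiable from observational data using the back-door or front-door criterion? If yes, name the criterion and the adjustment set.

P(N|do(C)): not identifiable (no BD/FD set).

desc(C)\{C}={G,L,N}; candidates ⊆ {D,E,V}.
C↔N: latent back-door arc(s) into C.
size 0: {}; under {} C still reaches {G,N,V} ∋ N.
size 1: {D}, {E}, {V}; under {D} C still reaches {G,N,V} ∋ N.
size 2: {D,E}, {D,V}, {E,V}; under {D,E} C still reaches {G,N,V} ∋ N.
C↔N cannot be blocked by any observed set — no back-door set.
No mediator lies on a directed C→…→N path.
Neither criterion identifies P(N|do(C)) in this graph.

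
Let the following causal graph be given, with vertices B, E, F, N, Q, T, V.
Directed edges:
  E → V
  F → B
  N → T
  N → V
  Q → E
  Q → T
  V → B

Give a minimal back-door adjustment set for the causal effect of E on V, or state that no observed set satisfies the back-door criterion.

E→V: minimal back-door set ∅.

desc(E)\{E}={B,V}; candidates ⊆ {F,N,Q,T}.
∅: E⊥V given ∅ in G with E→· removed — back-door holds.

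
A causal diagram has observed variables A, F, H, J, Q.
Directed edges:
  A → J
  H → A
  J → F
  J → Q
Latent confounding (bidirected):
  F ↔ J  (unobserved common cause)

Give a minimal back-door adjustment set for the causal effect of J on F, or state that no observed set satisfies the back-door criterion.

desc(J)\{J}={F,Q}; candidates ⊆ {A,H}.
J↔F: latent back-door arc(s) into J.
size 0: {}; under {} J still reaches {A,F,H} ∋ F.
size 1: {A}, {H}; under {A} J still reaches {F} ∋ F.
size 2: {A,H}; under {A,H} J still reaches {F} ∋ F.
J↔F cannot be blocked by any observed set — no back-door set.

J→F: no observed back-door set.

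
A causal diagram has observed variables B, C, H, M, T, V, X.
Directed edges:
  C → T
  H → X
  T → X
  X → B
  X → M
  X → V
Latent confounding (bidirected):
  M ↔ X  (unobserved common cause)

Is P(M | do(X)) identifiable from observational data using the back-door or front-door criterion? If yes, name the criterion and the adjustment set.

desc(X)\{X}={B,M,V}; candidates ⊆ {C,H,T}.
X↔M: latent back-door arc(s) into X.
size 0: {}; under {} X still reaches {C,H,M,T} ∋ M.
size 1: {C}, {H}, {T}; under {C} X still reaches {H,M,T} ∋ M.
size 2: {C,H}, {C,T}, {H,T}; under {C,H} X still reaches {M,T} ∋ M.
X↔M cannot be blocked by any observed set — no back-door set.
No mediator lies on a directed X→…→M path.
Neither criterion identifies P(M|do(X)) in this graph.

P(M|do(X)): not identifiable (no BD/FD set).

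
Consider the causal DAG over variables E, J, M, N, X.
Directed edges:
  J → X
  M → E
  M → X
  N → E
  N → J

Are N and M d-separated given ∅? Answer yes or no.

Yes — N ⊥ M | ∅.

Bayes-Ball from N | ∅ reaches {E,J,X}.
M ∉ reach(N|∅) ⇒ N ⊥ M | ∅.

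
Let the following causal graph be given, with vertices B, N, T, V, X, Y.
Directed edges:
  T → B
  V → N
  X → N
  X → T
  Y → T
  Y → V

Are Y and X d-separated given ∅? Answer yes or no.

Yes — Y ⊥ X | ∅.

Bayes-Ball from Y | ∅ reaches {B,N,T,V}.
X ∉ reach(Y|∅) ⇒ Y ⊥ X | ∅.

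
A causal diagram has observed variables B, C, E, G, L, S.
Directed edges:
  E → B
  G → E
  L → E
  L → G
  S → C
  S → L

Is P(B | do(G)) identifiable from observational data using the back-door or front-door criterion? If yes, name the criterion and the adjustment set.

desc(G)\{G}={B,E}; candidates ⊆ {C,L,S}.
size 0: {}; under {} G still reaches {B,C,E,L,S} ∋ B.
{L}: G⊥B given {L} in G with G→· removed — back-door holds.
P(B|do(G)) = Σ_{L} P(B|G,L)·P(L).

P(B|do(G)): backdoor, adjust for {L}.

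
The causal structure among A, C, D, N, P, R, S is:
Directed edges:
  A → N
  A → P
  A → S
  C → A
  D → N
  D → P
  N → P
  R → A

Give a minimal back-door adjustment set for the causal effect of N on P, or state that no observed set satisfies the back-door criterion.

N→P: minimal back-door set {A, D}.

desc(N)\{N}={P}; candidates ⊆ {A,C,D,R,S}.
size 0: {}; under {} N still reaches {A,C,D,P,R,S} ∋ P.
size 1: {A}, {C}, {D} …(+2); under {A} N still reaches {D,P} ∋ P.
{A,D}: N⊥P given {A,D} in G with N→· removed — back-door holds.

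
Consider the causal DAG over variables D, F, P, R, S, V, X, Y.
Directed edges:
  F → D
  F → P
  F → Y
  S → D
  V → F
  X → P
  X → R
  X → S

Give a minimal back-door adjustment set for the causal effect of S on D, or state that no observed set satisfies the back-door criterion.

desc(S)\{S}={D}; candidates ⊆ {F,P,R,V,X,Y}.
∅: S⊥D given ∅ in G with S→· removed — back-door holds.

S→D: minimal back-door set ∅.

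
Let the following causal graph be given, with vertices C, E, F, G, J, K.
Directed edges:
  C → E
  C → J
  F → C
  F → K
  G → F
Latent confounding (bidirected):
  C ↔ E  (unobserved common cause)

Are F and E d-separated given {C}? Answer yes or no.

No — F and E are d-connected given {C}.

Bayes-Ball from F | {C} reaches {E,G,K}.
E ∈ reach(F|{C}) ⇒ F ⊥̸ E | {C}.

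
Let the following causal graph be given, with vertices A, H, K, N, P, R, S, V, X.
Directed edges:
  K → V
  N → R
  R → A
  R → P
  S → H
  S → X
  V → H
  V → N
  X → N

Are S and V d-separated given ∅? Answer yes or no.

Yes — S ⊥ V | ∅.

Bayes-Ball from S | ∅ reaches {A,H,N,P,R,X}.
V ∉ reach(S|∅) ⇒ S ⊥ V | ∅.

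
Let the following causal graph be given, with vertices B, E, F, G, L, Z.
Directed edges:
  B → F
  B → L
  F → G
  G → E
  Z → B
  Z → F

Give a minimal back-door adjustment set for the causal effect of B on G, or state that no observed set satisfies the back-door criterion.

B→G: minimal back-door set {Z}.

desc(B)\{B}={E,F,G,L}; candidates ⊆ {Z}.
size 0: {}; under {} B still reaches {E,F,G,Z} ∋ G.
{Z}: B⊥G given {Z} in G with B→· removed — back-door holds.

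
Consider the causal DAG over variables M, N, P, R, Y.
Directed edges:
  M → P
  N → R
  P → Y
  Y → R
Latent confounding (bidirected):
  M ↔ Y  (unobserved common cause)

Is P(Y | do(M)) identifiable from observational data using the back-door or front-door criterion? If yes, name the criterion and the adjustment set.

P(Y|do(M)): frontdoor, adjust for {P}.

desc(M)\{M}={P,R,Y}; candidates ⊆ {N}.
M↔Y: latent back-door arc(s) into M.
size 0: {}; under {} M still reaches {R,Y} ∋ Y.
size 1: {N}; under {N} M still reaches {R,Y} ∋ Y.
M↔Y cannot be blocked by any observed set — no back-door set.
{P}: (i) intercepts every directed M→Y path; (ii) no back-door M→{P}; (iii) {M} blocks every back-door {P}→Y. Front-door holds.
P(Y|do(M)) = Σ_{P} P(P|M) Σ_{M'} P(Y|P,M')P(M').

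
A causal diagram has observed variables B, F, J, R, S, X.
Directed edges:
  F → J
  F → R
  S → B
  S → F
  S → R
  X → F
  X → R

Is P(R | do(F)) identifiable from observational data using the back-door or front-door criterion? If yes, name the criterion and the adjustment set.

P(R|do(F)): backdoor, adjust for {S, X}.

desc(F)\{F}={J,R}; candidates ⊆ {B,S,X}.
size 0: {}; under {} F still reaches {B,R,S,X} ∋ R.
size 1: {B}, {S}, {X}; under {B} F still reaches {R,S,X} ∋ R.
{S,X}: F⊥R given {S,X} in G with F→· removed — back-door holds.
P(R|do(F)) = Σ_{S,X} P(R|F,S,X)·P(S,X).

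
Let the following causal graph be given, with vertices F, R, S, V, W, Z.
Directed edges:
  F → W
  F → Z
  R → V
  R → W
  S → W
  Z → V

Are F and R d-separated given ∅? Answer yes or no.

Yes — F ⊥ R | ∅.

Bayes-Ball from F | ∅ reaches {V,W,Z}.
R ∉ reach(F|∅) ⇒ F ⊥ R | ∅.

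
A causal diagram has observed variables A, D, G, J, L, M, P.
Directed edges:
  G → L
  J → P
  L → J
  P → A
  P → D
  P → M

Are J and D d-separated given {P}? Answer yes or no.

Yes — J ⊥ D | {P}.

Bayes-Ball from J | {P} reaches {G,L}.
D ∉ reach(J|{P}) ⇒ J ⊥ D | {P}.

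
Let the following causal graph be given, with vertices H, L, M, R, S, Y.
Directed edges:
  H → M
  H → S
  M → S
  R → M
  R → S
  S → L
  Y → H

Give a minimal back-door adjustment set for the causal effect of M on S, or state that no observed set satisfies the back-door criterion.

desc(M)\{M}={L,S}; candidates ⊆ {H,R,Y}.
size 0: {}; under {} M still reaches {H,L,R,S,Y} ∋ S.
size 1: {H}, {R}, {Y}; under {H} M still reaches {L,R,S} ∋ S.
{H,R}: M⊥S given {H,R} in G with M→· removed — back-door holds.

M→S: minimal back-door set {H, R}.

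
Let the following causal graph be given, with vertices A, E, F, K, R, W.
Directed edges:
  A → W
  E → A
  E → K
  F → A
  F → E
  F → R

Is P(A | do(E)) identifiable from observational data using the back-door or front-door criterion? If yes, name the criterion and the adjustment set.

P(A|do(E)): backdoor, adjust for {F}.

desc(E)\{E}={A,K,W}; candidates ⊆ {F,R}.
size 0: {}; under {} E still reaches {A,F,R,W} ∋ A.
{F}: E⊥A given {F} in G with E→· removed — back-door holds.
P(A|do(E)) = Σ_{F} P(A|E,F)·P(F).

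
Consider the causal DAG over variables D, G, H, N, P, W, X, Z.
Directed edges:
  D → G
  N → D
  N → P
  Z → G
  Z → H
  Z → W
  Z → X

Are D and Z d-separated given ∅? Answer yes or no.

Bayes-Ball from D | ∅ reaches {G,N,P}.
Z ∉ reach(D|∅) ⇒ D ⊥ Z | ∅.

Yes — D ⊥ Z | ∅.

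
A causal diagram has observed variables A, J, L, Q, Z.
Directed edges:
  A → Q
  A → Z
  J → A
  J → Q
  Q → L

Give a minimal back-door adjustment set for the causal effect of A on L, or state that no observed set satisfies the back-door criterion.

A→L: minimal back-door set {J}.

desc(A)\{A}={L,Q,Z}; candidates ⊆ {J}.
size 0: {}; under {} A still reaches {J,L,Q} ∋ L.
{J}: A⊥L given {J} in G with A→· removed — back-door holds.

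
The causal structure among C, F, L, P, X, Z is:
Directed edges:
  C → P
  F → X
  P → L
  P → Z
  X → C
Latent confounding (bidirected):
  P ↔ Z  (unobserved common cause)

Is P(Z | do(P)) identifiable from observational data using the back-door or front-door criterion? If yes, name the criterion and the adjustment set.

desc(P)\{P}={L,Z}; candidates ⊆ {C,F,X}.
P↔Z: latent back-door arc(s) into P.
size 0: {}; under {} P still reaches {C,F,X,Z} ∋ Z.
size 1: {C}, {F}, {X}; under {C} P still reaches {Z} ∋ Z.
size 2: {C,F}, {C,X}, {F,X}; under {C,F} P still reaches {Z} ∋ Z.
P↔Z cannot be blocked by any observed set — no back-door set.
No mediator lies on a directed P→…→Z path.
Neither criterion identifies P(Z|do(P)) in this graph.

P(Z|do(P)): not identifiable (no BD/FD set).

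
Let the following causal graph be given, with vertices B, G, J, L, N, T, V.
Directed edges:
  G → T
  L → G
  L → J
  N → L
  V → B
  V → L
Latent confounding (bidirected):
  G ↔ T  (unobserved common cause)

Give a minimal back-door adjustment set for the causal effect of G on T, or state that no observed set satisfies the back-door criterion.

G→T: no observed back-door set.

desc(G)\{G}={T}; candidates ⊆ {B,J,L,N,V}.
G↔T: latent back-door arc(s) into G.
size 0: {}; under {} G still reaches {B,J,L,N,T,V} ∋ T.
size 1: {B}, {J}, {L} …(+2); under {B} G still reaches {J,L,N,T,V} ∋ T.
size 2: {B,J}, {B,L}, {B,N} …(+7); under {B,J} G still reaches {L,N,T,V} ∋ T.
G↔T cannot be blocked by any observed set — no back-door set.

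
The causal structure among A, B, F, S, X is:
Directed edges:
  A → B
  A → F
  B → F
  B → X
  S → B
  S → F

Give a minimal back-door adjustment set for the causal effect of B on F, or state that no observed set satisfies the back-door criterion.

desc(B)\{B}={F,X}; candidates ⊆ {A,S}.
size 0: {}; under {} B still reaches {A,F,S} ∋ F.
size 1: {A}, {S}; under {A} B still reaches {F,S} ∋ F.
{A,S}: B⊥F given {A,S} in G with B→· removed — back-door holds.

B→F: minimal back-door set {A, S}.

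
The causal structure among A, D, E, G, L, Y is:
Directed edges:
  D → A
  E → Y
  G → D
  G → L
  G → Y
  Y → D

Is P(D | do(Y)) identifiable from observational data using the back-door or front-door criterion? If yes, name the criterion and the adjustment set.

desc(Y)\{Y}={A,D}; candidates ⊆ {E,G,L}.
size 0: {}; under {} Y still reaches {A,D,E,G,L} ∋ D.
{G}: Y⊥D given {G} in G with Y→· removed — back-door holds.
P(D|do(Y)) = Σ_{G} P(D|Y,G)·P(G).

P(D|do(Y)): backdoor, adjust for {G}.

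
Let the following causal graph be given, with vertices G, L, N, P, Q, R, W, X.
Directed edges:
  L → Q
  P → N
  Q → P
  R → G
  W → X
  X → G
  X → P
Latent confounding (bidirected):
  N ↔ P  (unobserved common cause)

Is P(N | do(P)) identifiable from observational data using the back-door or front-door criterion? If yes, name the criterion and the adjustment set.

desc(P)\{P}={N}; candidates ⊆ {G,L,Q,R,W,X}.
P↔N: latent back-door arc(s) into P.
size 0: {}; under {} P still reaches {G,L,N,Q,W,X} ∋ N.
size 1: {G}, {L}, {Q} …(+3); under {G} P still reaches {L,N,Q,R,W,X} ∋ N.
size 2: {G,L}, {G,Q}, {G,R} …(+12); under {G,L} P still reaches {N,Q,R,W,X} ∋ N.
P↔N cannot be blocked by any observed set — no back-door set.
No mediator lies on a directed P→…→N path.
Neither criterion identifies P(N|do(P)) in this graph.

P(N|do(P)): not identifiable (no BD/FD set).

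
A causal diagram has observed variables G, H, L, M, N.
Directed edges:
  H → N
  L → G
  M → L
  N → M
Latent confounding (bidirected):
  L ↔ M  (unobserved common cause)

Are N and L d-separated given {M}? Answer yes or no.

No — N and L are d-connected given {M}.

Bayes-Ball from N | {M} reaches {G,H,L}.
L ∈ reach(N|{M}) ⇒ N ⊥̸ L | {M}.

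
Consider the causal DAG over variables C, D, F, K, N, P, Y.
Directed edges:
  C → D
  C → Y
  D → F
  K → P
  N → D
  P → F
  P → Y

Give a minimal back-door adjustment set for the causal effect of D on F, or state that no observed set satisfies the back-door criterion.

desc(D)\{D}={F}; candidates ⊆ {C,K,N,P,Y}.
∅: D⊥F given ∅ in G with D→· removed — back-door holds.

D→F: minimal back-door set ∅.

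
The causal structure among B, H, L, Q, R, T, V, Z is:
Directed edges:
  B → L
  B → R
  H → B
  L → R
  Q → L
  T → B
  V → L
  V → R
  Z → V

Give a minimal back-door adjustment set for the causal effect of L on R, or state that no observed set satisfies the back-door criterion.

desc(L)\{L}={R}; candidates ⊆ {B,H,Q,T,V,Z}.
size 0: {}; under {} L still reaches {B,H,Q,R,T,V,Z} ∋ R.
size 1: {B}, {H}, {Q} …(+3); under {B} L still reaches {Q,R,V,Z} ∋ R.
{B,V}: L⊥R given {B,V} in G with L→· removed — back-door holds.

L→R: minimal back-door set {B, V}.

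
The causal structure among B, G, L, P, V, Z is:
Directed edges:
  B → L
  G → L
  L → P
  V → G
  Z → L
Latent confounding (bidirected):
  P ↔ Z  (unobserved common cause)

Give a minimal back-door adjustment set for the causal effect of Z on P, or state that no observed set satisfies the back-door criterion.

Z→P: no observed back-door set.

desc(Z)\{Z}={L,P}; candidates ⊆ {B,G,V}.
Z↔P: latent back-door arc(s) into Z.
size 0: {}; under {} Z still reaches {P} ∋ P.
size 1: {B}, {G}, {V}; under {B} Z still reaches {P} ∋ P.
size 2: {B,G}, {B,V}, {G,V}; under {B,G} Z still reaches {P} ∋ P.
Z↔P cannot be blocked by any observed set — no back-door set.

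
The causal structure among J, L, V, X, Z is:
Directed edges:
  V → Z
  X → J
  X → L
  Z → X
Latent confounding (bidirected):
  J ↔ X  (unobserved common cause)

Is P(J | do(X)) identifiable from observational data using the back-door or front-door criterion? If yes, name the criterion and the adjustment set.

desc(X)\{X}={J,L}; candidates ⊆ {V,Z}.
X↔J: latent back-door arc(s) into X.
size 0: {}; under {} X still reaches {J,V,Z} ∋ J.
size 1: {V}, {Z}; under {V} X still reaches {J,Z} ∋ J.
size 2: {V,Z}; under {V,Z} X still reaches {J} ∋ J.
X↔J cannot be blocked by any observed set — no back-door set.
No mediator lies on a directed X→…→J path.
Neither criterion identifies P(J|do(X)) in this graph.

P(J|do(X)): not identifiable (no BD/FD set).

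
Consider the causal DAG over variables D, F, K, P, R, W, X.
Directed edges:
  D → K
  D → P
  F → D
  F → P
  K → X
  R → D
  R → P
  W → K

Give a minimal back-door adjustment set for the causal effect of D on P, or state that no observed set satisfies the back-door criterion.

D→P: minimal back-door set {F, R}.

desc(D)\{D}={K,P,X}; candidates ⊆ {F,R,W}.
size 0: {}; under {} D still reaches {F,P,R} ∋ P.
size 1: {F}, {R}, {W}; under {F} D still reaches {P,R} ∋ P.
{F,R}: D⊥P given {F,R} in G with D→· removed — back-door holds.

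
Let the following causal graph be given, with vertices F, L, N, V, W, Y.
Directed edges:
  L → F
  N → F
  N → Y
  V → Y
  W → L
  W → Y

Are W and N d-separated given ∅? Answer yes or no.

Bayes-Ball from W | ∅ reaches {F,L,Y}.
N ∉ reach(W|∅) ⇒ W ⊥ N | ∅.

Yes — W ⊥ N | ∅.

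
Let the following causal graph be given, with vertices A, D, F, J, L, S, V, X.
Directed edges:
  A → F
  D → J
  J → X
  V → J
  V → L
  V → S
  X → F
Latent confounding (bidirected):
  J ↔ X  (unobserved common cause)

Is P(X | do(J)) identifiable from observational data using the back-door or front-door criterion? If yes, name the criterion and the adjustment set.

desc(J)\{J}={F,X}; candidates ⊆ {A,D,L,S,V}.
J↔X: latent back-door arc(s) into J.
size 0: {}; under {} J still reaches {D,F,L,S,V,X} ∋ X.
size 1: {A}, {D}, {L} …(+2); under {A} J still reaches {D,F,L,S,V,X} ∋ X.
size 2: {A,D}, {A,L}, {A,S} …(+7); under {A,D} J still reaches {F,L,S,V,X} ∋ X.
J↔X cannot be blocked by any observed set — no back-door set.
No mediator lies on a directed J→…→X path.
Neither criterion identifies P(X|do(J)) in this graph.

P(X|do(J)): not identifiable (no BD/FD set).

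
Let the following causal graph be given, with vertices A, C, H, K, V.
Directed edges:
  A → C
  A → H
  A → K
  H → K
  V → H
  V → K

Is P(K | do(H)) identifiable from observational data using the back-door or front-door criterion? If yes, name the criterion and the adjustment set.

P(K|do(H)): backdoor, adjust for {A, V}.

desc(H)\{H}={K}; candidates ⊆ {A,C,V}.
size 0: {}; under {} H still reaches {A,C,K,V} ∋ K.
size 1: {A}, {C}, {V}; under {A} H still reaches {K,V} ∋ K.
{A,V}: H⊥K given {A,V} in G with H→· removed — back-door holds.
P(K|do(H)) = Σ_{A,V} P(K|H,A,V)·P(A,V).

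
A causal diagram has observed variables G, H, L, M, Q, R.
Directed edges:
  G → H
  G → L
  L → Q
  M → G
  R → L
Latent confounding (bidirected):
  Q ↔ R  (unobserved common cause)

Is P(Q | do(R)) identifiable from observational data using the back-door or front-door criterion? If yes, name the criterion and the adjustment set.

desc(R)\{R}={L,Q}; candidates ⊆ {G,H,M}.
R↔Q: latent back-door arc(s) into R.
size 0: {}; under {} R still reaches {Q} ∋ Q.
size 1: {G}, {H}, {M}; under {G} R still reaches {Q} ∋ Q.
size 2: {G,H}, {G,M}, {H,M}; under {G,H} R still reaches {Q} ∋ Q.
R↔Q cannot be blocked by any observed set — no back-door set.
{L}: (i) intercepts every directed R→Q path; (ii) no back-door R→{L}; (iii) {R} blocks every back-door {L}→Q. Front-door holds.
P(Q|do(R)) = Σ_{L} P(L|R) Σ_{R'} P(Q|L,R')P(R').

P(Q|do(R)): frontdoor, adjust for {L}.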